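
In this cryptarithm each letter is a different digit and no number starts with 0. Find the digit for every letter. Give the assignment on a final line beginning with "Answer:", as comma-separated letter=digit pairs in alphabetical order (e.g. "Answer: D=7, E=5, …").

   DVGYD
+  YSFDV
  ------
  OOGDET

Step 1. [O] O is the leading digit of a 6-digit sum of two 5-digit numbers; the final carry is exactly 1. So O=1.
Step 2. [col 1: D + V ≡ T (mod 10)] no forcing yet in column 1 (carry-in 0); D=6 is free and consistent — try it, so D=6.
Step 3. [col 1: D + V ≡ T (mod 10)] several values work for T in column 1 (D + V ≡ T (mod 10), carry-in 0); try T=0 ⇒ T=0.
Step 4. [col 1: D + V ≡ T (mod 10)] from column 1 (D=6, T=0, carry-in 0, digits 0,1,6 already taken and all letters distinct): V must equal 4. So V=4.
Step 5. [col 2: Y + D ≡ E (mod 10)] several values work for E in column 2 (Y + D ≡ E (mod 10), carry-in 1); try E=2, so E=2.
Step 6. [col 2: Y + D ≡ E (mod 10)] column 2: given D=6, E=2, carry-in 1, and digits 0,1,2,4,6 already taken and all letters distinct, Y+D≡E (mod 10) forces Y=5, so Y=5.
Step 7. [col 3: G + F ≡ D (mod 10)] G=8 is one option consistent with column 3 (G + F ≡ D (mod 10), carry-in 1) — take it. So G=8.
Step 8. [col 3: G + F ≡ D (mod 10)] from column 3 (G=8, D=6, carry-in 1, digits 0,1,2,4,5,6,8 already taken and all letters distinct): F must equal 7. So F=7.
Step 9. [col 4: V + S ≡ G (mod 10)] column 4: given V=4, G=8, carry-in 1, and digits 0,1,2,4,5,6,7,8 already taken and all letters distinct, V+S≡G (mod 10) forces S=3 ⇒ S=3.

Answer: D=6, E=2, F=7, G=8, O=1, S=3, T=0, V=4, Y=5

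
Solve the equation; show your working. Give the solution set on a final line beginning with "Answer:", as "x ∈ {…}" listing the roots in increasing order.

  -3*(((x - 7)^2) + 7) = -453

Step 1. [-3*(((x - 7)^2) + 7) = -453] -3 out front; divide by -3. So div: ((x - 7)^2) + 7 = 151.
Step 2. [((x - 7)^2) + 7 = 151] +7 is outermost — subtract 7 both sides ⇒ sub: (x - 7)^2 = 144.
Step 3. [(x - 7)^2 = 144] 144 ≥ 0, LHS is (·)² — take ±√. So sqrt: x - 7 = 12 or -12.
Step 4. [x - 7 = 12 or -12] peel the -7: add 7 from each side. So sub: x = 19 or -5.

Answer: x ∈ {-5, 19}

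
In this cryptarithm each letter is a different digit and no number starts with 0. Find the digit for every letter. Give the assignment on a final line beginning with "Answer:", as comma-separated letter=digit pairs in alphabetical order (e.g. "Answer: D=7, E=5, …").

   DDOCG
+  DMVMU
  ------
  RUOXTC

Step 1. [col 1: G + U ≡ C (mod 10)] column 1 (G + U ≡ C (mod 10), carry-in 0) doesn't pin G yet; pick G=9 and continue. So G=9.
Step 2. [col 1: G + U ≡ C (mod 10)] no forcing yet in column 1 (carry-in 0); C=6 is free and consistent — try it, so C=6.
Step 3. [col 1: G + U ≡ C (mod 10)] column 1 reads G+U+carry(0)=C with G=9, C=6; with digits 6,9 already taken and all letters distinct, the only value for U is 7. So U=7.
Step 4. [col 2: C + M ≡ T (mod 10)] no forcing yet in column 2 (carry-in 1); M=5 is free and consistent — try it. So M=5.
Step 5. [col 2: C + M ≡ T (mod 10)] in column 2 we have C+M≡T with carry-in 1; given C=6, M=5 and digits 5,6,7,9 already taken and all letters distinct, that pins T to 2. So T=2.
Step 6. [col 3: O + V ≡ X (mod 10)] several values work for V in column 3 (O + V ≡ X (mod 10), carry-in 1); try V=0. So V=0.
Step 7. [col 3: O + V ≡ X (mod 10)] column 3: given V=0, carry-in 1, and digits 0,2,5,6,7,9 already taken and all letters distinct, O+V≡X (mod 10) forces O=3. So O=3.
Step 8. [col 3: O + V ≡ X (mod 10)] column 3 reads O+V+carry(1)=X with O=3, V=0; with digits 0,2,3,5,6,7,9 already taken and all letters distinct, the only value for X is 4. So X=4.
Step 9. [col 4: D + M ≡ O (mod 10)] in column 4 we have D+M≡O with carry-in 0; given M=5, O=3 and digits 0,2,3,4,5,6,7,9 already taken and all letters distinct, that pins D to 8 ⇒ D=8.
Step 10. [col 6: carry → R] in column 6 we have ·+·≡R with carry-in 1; given nothing yet and digits 0,2,3,4,5,6,7,8,9 already taken and all letters distinct, that pins R to 1. So R=1.

Answer: C=6, D=8, G=9, M=5, O=3, R=1, T=2, U=7, V=0, X=4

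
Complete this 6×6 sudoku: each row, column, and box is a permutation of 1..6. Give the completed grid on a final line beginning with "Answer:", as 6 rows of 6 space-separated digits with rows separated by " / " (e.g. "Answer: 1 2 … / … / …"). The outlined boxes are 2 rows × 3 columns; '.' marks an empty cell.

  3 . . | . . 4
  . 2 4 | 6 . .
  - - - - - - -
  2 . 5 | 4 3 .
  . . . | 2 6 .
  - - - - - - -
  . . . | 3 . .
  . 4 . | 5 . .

Step 1. [r1c4∈{1}] only 1 remains possible at r1c4. So r1c4=1.
Step 2. [r2c1∈{1,5}] in row 2, 1 fits only at r2c1, so r2c1=1.
Step 3. [r6c1∈{6}] nothing but 6 survives at r6c1 ⇒ r6c1=6.
Step 4. [r3c6∈{1}] nothing but 1 survives at r3c6 ⇒ r3c6=1.
Step 5. [r6c6∈{2}] r6c6 is down to just 2 ⇒ r6c6=2.
Step 6. [r1c2∈{5,6}] across box 1, 5 lands solely at r1c2, so r1c2=5.
Step 7. [r5c2∈{1}] only 1 remains possible at r5c2, so r5c2=1.
Step 8. [r4c2∈{3}] nothing but 3 survives at r4c2. So r4c2=3.
Step 9. [r2c6∈{3,5}] in row 2, 3 fits only at r2c6, so r2c6=3.
Step 10. [r2c5∈{5}] only 5 remains possible at r2c5 ⇒ r2c5=5.
Step 11. [r5c6∈{6}] r5c6's peers cover all but 6, so r5c6=6.
Step 12. [r5c1∈{5}] r5c1's peers cover all but 5 ⇒ r5c1=5.
Step 13. [r3c2∈{6}] only 6 remains possible at r3c2 ⇒ r3c2=6.
Step 14. [r6c3∈{3}] only 3 remains possible at r6c3, so r6c3=3.
Step 15. [r4c6∈{5}] r4c6 is down to just 5, so r4c6=5.
Step 16. [r5c5∈{4}] r5c5 is down to just 4. So r5c5=4.
Step 17. [r4c1∈{4}] r4c1 has the single candidate 4 ⇒ r4c1=4.
Step 18. [r6c5∈{1}] r6c5's peers cover all but 1. So r6c5=1.
Step 19. [r1c3∈{6}] only 6 remains possible at r1c3 ⇒ r1c3=6.
Step 20. [r1c5∈{2}] r1c5 is down to just 2 ⇒ r1c5=2.
Step 21. [r4c3∈{1}] r4c3 has the single candidate 1, so r4c3=1.
Step 22. [r5c3∈{2}] r5c3's peers cover all but 2 ⇒ r5c3=2.

Answer: 3 5 6 1 2 4 / 1 2 4 6 5 3 / 2 6 5 4 3 1 / 4 3 1 2 6 5 / 5 1 2 3 4 6 / 6 4 3 5 1 2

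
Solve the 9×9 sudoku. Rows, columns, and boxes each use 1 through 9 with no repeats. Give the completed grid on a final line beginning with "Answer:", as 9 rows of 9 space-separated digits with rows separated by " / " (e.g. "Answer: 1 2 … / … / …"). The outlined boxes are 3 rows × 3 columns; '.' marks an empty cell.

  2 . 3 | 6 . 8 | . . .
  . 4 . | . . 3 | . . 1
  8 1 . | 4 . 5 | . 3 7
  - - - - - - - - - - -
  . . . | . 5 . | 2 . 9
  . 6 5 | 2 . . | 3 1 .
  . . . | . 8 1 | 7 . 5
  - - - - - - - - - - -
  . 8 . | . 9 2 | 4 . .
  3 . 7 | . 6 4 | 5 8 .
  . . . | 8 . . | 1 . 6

Step 1. [r9c8∈{2,7,9}] 9 has one home in box 9: r9c8 ⇒ r9c8=9.
Step 2. [r2c4∈{7,9}] 9 has one home in box 2: r2c4. So r2c4=9.
Step 3. [r2c3∈{6}] r2c3 is down to just 6 ⇒ r2c3=6.
Step 4. [r7c4∈{1,3,5,7}] r7c4 is the only open cell in col 4 admitting 5. So r7c4=5.
Step 5. [r4c4∈{3,7}] in col 4, 7 fits only at r4c4. So r4c4=7.
Step 6. [r1c2∈{5,7,9}] col 2 places 7 nowhere but r1c2 ⇒ r1c2=7.
Step 7. [r6c8∈{4,6}] across row 6, 6 lands solely at r6c8. So r6c8=6.
Step 8. [r4c8∈{4}] nothing but 4 survives at r4c8. So r4c8=4.
Step 9. [r9c2∈{2,5}] r9c2 is the only open cell in col 2 admitting 5, so r9c2=5.
Step 10. [r9c3∈{2,4}] 2 has one home in row 9: r9c3, so r9c3=2.
Step 11. [r6c3∈{4,9}] col 3 places 4 nowhere but r6c3, so r6c3=4.
Step 12. [r4c1∈{1}] only 1 remains possible at r4c1. So r4c1=1.
Step 13. [r6c1∈{9}] r6c1 has the single candidate 9 ⇒ r6c1=9.
Step 14. [r2c8∈{2,5}] 2 has one home in col 8: r2c8. So r2c8=2.
Step 15. [r2c5∈{7}] nothing but 7 survives at r2c5, so r2c5=7.
Step 16. [r3c3∈{9}] nothing but 9 survives at r3c3, so r3c3=9.
Step 17. [r6c2∈{2,3}] in row 6, 2 fits only at r6c2. So r6c2=2.
Step 18. [r8c4∈{1}] nothing but 1 survives at r8c4 ⇒ r8c4=1.
Step 19. [r7c3∈{1}] r7c3's peers cover all but 1 ⇒ r7c3=1.
Step 20. [r1c8∈{5}] r1c8's peers cover all but 5 ⇒ r1c8=5.
Step 21. [r7c8∈{7}] r7c8's peers cover all but 7. So r7c8=7.
Step 22. [r1c5∈{1}] r1c5's peers cover all but 1 ⇒ r1c5=1.
Step 23. [r5c1∈{7}] nothing but 7 survives at r5c1. So r5c1=7.
Step 24. [r5c6∈{9}] nothing but 9 survives at r5c6, so r5c6=9.
Step 25. [r1c7∈{9}] r1c7 has the single candidate 9 ⇒ r1c7=9.
Step 26. [r3c5∈{2}] r3c5 has the single candidate 2 ⇒ r3c5=2.
Step 27. [r9c6∈{7}] only 7 remains possible at r9c6. So r9c6=7.
Step 28. [r6c4∈{3}] r6c4 is down to just 3, so r6c4=3.
Step 29. [r2c1∈{5}] only 5 remains possible at r2c1, so r2c1=5.
Step 30. [r1c9∈{4}] nothing but 4 survives at r1c9. So r1c9=4.
Step 31. [r9c1∈{4}] only 4 remains possible at r9c1 ⇒ r9c1=4.
Step 32. [r7c9∈{3}] r7c9's peers cover all but 3 ⇒ r7c9=3.
Step 33. [r2c7∈{8}] r2c7 has the single candidate 8 ⇒ r2c7=8.
Step 34. [r4c2∈{3}] r4c2 has the single candidate 3, so r4c2=3.
Step 35. [r3c7∈{6}] nothing but 6 survives at r3c7. So r3c7=6.
Step 36. [r4c6∈{6}] nothing but 6 survives at r4c6 ⇒ r4c6=6.
Step 37. [r5c5∈{4}] r5c5 has the single candidate 4, so r5c5=4.
Step 38. [r4c3∈{8}] r4c3 has the single candidate 8. So r4c3=8.
Step 39. [r8c2∈{9}] r8c2 has the single candidate 9. So r8c2=9.
Step 40. [r9c5∈{3}] only 3 remains possible at r9c5. So r9c5=3.
Step 41. [r5c9∈{8}] r5c9's peers cover all but 8. So r5c9=8.
Step 42. [r8c9∈{2}] r8c9's peers cover all but 2. So r8c9=2.
Step 43. [r7c1∈{6}] only 6 remains possible at r7c1 ⇒ r7c1=6.

Answer: 2 7 3 6 1 8 9 5 4 / 5 4 6 9 7 3 8 2 1 / 8 1 9 4 2 5 6 3 7 / 1 3 8 7 5 6 2 4 9 / 7 6 5 2 4 9 3 1 8 / 9 2 4 3 8 1 7 6 5 / 6 8 1 5 9 2 4 7 3 / 3 9 7 1 6 4 5 8 2 / 4 5 2 8 3 7 1 9 6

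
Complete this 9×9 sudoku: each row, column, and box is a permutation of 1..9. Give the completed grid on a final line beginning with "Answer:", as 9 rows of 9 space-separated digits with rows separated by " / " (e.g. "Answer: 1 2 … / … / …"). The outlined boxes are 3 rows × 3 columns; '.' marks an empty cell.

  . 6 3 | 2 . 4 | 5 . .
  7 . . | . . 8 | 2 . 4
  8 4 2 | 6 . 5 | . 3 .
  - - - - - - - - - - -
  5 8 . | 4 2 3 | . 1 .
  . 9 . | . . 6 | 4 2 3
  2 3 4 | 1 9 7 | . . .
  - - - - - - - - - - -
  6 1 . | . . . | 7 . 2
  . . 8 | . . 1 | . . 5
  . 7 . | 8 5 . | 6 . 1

Step 1. [r9c3∈{9}] nothing but 9 survives at r9c3. So r9c3=9.
Step 2. [r4c9∈{6,7,9}] r4c9 is the only open cell in box 6 admitting 7, so r4c9=7.
Step 3. [r2c4∈{3,9}] box 2 places 9 nowhere but r2c4, so r2c4=9.
Step 4. [r7c8∈{4,8,9}] across row 7, 8 lands solely at r7c8. So r7c8=8.
Step 5. [r8c7∈{3,9}] r8c7 is the only open cell in col 7 admitting 3. So r8c7=3.
Step 6. [r1c1∈{1,9}] 9 has one home in col 1: r1c1, so r1c1=9.
Step 7. [r1c5∈{1,7}] across row 1, 1 lands solely at r1c5. So r1c5=1.
Step 8. [r8c1∈{4}] r8c1 is down to just 4, so r8c1=4.
Step 9. [r2c3∈{1,5}] r2c3 is the only open cell in row 2 admitting 1, so r2c3=1.
Step 10. [r6c9∈{6,8}] in col 9, 6 fits only at r6c9. So r6c9=6.
Step 11. [r8c5∈{6,7}] r8c5 is the only open cell in row 8 admitting 6 ⇒ r8c5=6.
Step 12. [r7c4∈{3}] only 3 remains possible at r7c4, so r7c4=3.
Step 13. [r4c7∈{9}] r4c7's peers cover all but 9. So r4c7=9.
Step 14. [r1c9∈{8}] only 8 remains possible at r1c9, so r1c9=8.
Step 15. [r7c5∈{4}] only 4 remains possible at r7c5, so r7c5=4.
Step 16. [r7c6∈{9}] nothing but 9 survives at r7c6, so r7c6=9.
Step 17. [r5c3∈{7}] r5c3 is down to just 7 ⇒ r5c3=7.
Step 18. [r8c4∈{7}] r8c4's peers cover all but 7. So r8c4=7.
Step 19. [r3c9∈{9}] r3c9 is down to just 9, so r3c9=9.
Step 20. [r2c2∈{5}] nothing but 5 survives at r2c2, so r2c2=5.
Step 21. [r3c7∈{1}] nothing but 1 survives at r3c7 ⇒ r3c7=1.
Step 22. [r8c8∈{9}] only 9 remains possible at r8c8. So r8c8=9.
Step 23. [r9c8∈{4}] r9c8 has the single candidate 4. So r9c8=4.
Step 24. [r7c3∈{5}] r7c3's peers cover all but 5. So r7c3=5.
Step 25. [r5c4∈{5}] r5c4's peers cover all but 5, so r5c4=5.
Step 26. [r3c5∈{7}] only 7 remains possible at r3c5. So r3c5=7.
Step 27. [r2c5∈{3}] nothing but 3 survives at r2c5. So r2c5=3.
Step 28. [r9c1∈{3}] nothing but 3 survives at r9c1 ⇒ r9c1=3.
Step 29. [r5c1∈{1}] r5c1 has the single candidate 1, so r5c1=1.
Step 30. [r1c8∈{7}] r1c8 has the single candidate 7. So r1c8=7.
Step 31. [r5c5∈{8}] r5c5 is down to just 8 ⇒ r5c5=8.
Step 32. [r6c8∈{5}] nothing but 5 survives at r6c8 ⇒ r6c8=5.
Step 33. [r8c2∈{2}] r8c2 is down to just 2, so r8c2=2.
Step 34. [r2c8∈{6}] r2c8's peers cover all but 6, so r2c8=6.
Step 35. [r4c3∈{6}] r4c3 has the single candidate 6. So r4c3=6.
Step 36. [r9c6∈{2}] r9c6's peers cover all but 2 ⇒ r9c6=2.
Step 37. [r6c7∈{8}] r6c7's peers cover all but 8. So r6c7=8.

Answer: 9 6 3 2 1 4 5 7 8 / 7 5 1 9 3 8 2 6 4 / 8 4 2 6 7 5 1 3 9 / 5 8 6 4 2 3 9 1 7 / 1 9 7 5 8 6 4 2 3 / 2 3 4 1 9 7 8 5 6 / 6 1 5 3 4 9 7 8 2 / 4 2 8 7 6 1 3 9 5 / 3 7 9 8 5 2 6 4 1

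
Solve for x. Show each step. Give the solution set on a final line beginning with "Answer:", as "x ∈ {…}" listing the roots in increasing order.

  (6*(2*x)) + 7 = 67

Step 1. [(6*(2*x)) + 7 = 67] the outer +7 inverts by subtracting 7 ⇒ sub: 6*(2*x) = 60.
Step 2. [6*(2*x) = 60] 6 out front; divide by 6. So div: 2*x = 10.
Step 3. [2*x = 10] LHS = 2·(…); ÷2 both sides. So div: x = 5.

Answer: x ∈ {5}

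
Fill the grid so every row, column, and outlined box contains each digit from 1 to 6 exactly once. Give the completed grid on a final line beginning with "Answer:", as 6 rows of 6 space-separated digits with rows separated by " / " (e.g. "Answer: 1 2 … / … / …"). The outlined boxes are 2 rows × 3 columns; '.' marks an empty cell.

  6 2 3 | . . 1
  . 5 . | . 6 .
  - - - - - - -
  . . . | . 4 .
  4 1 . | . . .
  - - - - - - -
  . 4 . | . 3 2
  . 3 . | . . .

Step 1. [r3c4∈{1,2,3,5,6}] row 3 places 1 nowhere but r3c4 ⇒ r3c4=1.
Step 2. [r1c4∈{4,5}] across row 1, 4 lands solely at r1c4. So r1c4=4.
Step 3. [r6c5∈{1,5}] col 5 places 1 nowhere but r6c5, so r6c5=1.
Step 4. [r3c2∈{6}] only 6 remains possible at r3c2 ⇒ r3c2=6.
Step 5. [r4c5∈{2,5}] in col 5, 2 fits only at r4c5, so r4c5=2.
Step 6. [r4c3∈{5}] r4c3's peers cover all but 5, so r4c3=5.
Step 7. [r2c6∈{3}] r2c6 has the single candidate 3 ⇒ r2c6=3.
Step 8. [r3c3∈{2}] nothing but 2 survives at r3c3, so r3c3=2.
Step 9. [r6c3∈{6}] r6c3's peers cover all but 6 ⇒ r6c3=6.
Step 10. [r6c4∈{5}] r6c4's peers cover all but 5, so r6c4=5.
Step 11. [r2c1∈{1}] r2c1 has the single candidate 1. So r2c1=1.
Step 12. [r5c4∈{6}] r5c4 is down to just 6 ⇒ r5c4=6.
Step 13. [r2c4∈{2}] only 2 remains possible at r2c4, so r2c4=2.
Step 14. [r3c6∈{5}] only 5 remains possible at r3c6, so r3c6=5.
Step 15. [r6c1∈{2}] r6c1 has the single candidate 2 ⇒ r6c1=2.
Step 16. [r2c3∈{4}] r2c3 is down to just 4. So r2c3=4.
Step 17. [r4c6∈{6}] r4c6 is down to just 6, so r4c6=6.
Step 18. [r5c1∈{5}] r5c1 is down to just 5 ⇒ r5c1=5.
Step 19. [r1c5∈{5}] r1c5 is down to just 5 ⇒ r1c5=5.
Step 20. [r3c1∈{3}] r3c1 is down to just 3. So r3c1=3.
Step 21. [r5c3∈{1}] r5c3's peers cover all but 1. So r5c3=1.
Step 22. [r6c6∈{4}] r6c6 is down to just 4. So r6c6=4.
Step 23. [r4c4∈{3}] r4c4 has the single candidate 3 ⇒ r4c4=3.

Answer: 6 2 3 4 5 1 / 1 5 4 2 6 3 / 3 6 2 1 4 5 / 4 1 5 3 2 6 / 5 4 1 6 3 2 / 2 3 6 5 1 4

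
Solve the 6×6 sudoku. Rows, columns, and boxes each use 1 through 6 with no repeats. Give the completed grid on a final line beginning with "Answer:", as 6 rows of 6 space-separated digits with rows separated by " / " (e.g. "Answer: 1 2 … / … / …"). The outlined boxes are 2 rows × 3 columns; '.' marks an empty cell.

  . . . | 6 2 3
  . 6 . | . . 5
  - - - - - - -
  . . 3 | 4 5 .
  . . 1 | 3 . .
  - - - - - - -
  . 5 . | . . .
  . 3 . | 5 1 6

Step 1. [r5c1∈{1,2,4,6}] in row 5, 1 fits only at r5c1 ⇒ r5c1=1.
Step 2. [r4c1∈{2,4,5,6}] row 4 places 5 nowhere but r4c1, so r4c1=5.
Step 3. [r1c1∈{4}] nothing but 4 survives at r1c1. So r1c1=4.
Step 4. [r6c1∈{2}] r6c1 has the single candidate 2, so r6c1=2.
Step 5. [r5c6∈{2,4}] in col 6, 4 fits only at r5c6. So r5c6=4.
Step 6. [r3c2∈{2}] nothing but 2 survives at r3c2 ⇒ r3c2=2.
Step 7. [r6c3∈{4}] r6c3 is down to just 4 ⇒ r6c3=4.
Step 8. [r5c4∈{2}] only 2 remains possible at r5c4 ⇒ r5c4=2.
Step 9. [r2c4∈{1}] r2c4 is down to just 1 ⇒ r2c4=1.
Step 10. [r1c3∈{5}] nothing but 5 survives at r1c3. So r1c3=5.
Step 11. [r1c2∈{1}] r1c2's peers cover all but 1. So r1c2=1.
Step 12. [r4c2∈{4}] nothing but 4 survives at r4c2, so r4c2=4.
Step 13. [r2c3∈{2}] r2c3 is down to just 2 ⇒ r2c3=2.
Step 14. [r4c6∈{2}] nothing but 2 survives at r4c6. So r4c6=2.
Step 15. [r5c5∈{3}] only 3 remains possible at r5c5 ⇒ r5c5=3.
Step 16. [r4c5∈{6}] r4c5's peers cover all but 6 ⇒ r4c5=6.
Step 17. [r2c1∈{3}] r2c1 has the single candidate 3 ⇒ r2c1=3.
Step 18. [r3c6∈{1}] only 1 remains possible at r3c6, so r3c6=1.
Step 19. [r5c3∈{6}] nothing but 6 survives at r5c3. So r5c3=6.
Step 20. [r2c5∈{4}] r2c5 is down to just 4. So r2c5=4.
Step 21. [r3c1∈{6}] r3c1 has the single candidate 6 ⇒ r3c1=6.

Answer: 4 1 5 6 2 3 / 3 6 2 1 4 5 / 6 2 3 4 5 1 / 5 4 1 3 6 2 / 1 5 6 2 3 4 / 2 3 4 5 1 6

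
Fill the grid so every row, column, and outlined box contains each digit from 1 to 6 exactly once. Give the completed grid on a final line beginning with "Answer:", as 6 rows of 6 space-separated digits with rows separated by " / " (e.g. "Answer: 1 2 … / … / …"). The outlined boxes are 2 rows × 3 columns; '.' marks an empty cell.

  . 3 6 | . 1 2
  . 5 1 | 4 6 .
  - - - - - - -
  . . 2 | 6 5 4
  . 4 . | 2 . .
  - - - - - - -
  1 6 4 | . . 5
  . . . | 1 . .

Step 1. [r4c5∈{3}] r4c5 is down to just 3, so r4c5=3.
Step 2. [r6c3∈{3,5}] 3 has one home in col 3: r6c3 ⇒ r6c3=3.
Step 3. [r6c1∈{2,5}] 5 has one home in row 6: r6c1, so r6c1=5.
Step 4. [r6c5∈{2,4}] row 6 places 4 nowhere but r6c5 ⇒ r6c5=4.
Step 5. [r4c6∈{1}] only 1 remains possible at r4c6. So r4c6=1.
Step 6. [r3c2∈{1}] nothing but 1 survives at r3c2, so r3c2=1.
Step 7. [r2c1∈{2}] only 2 remains possible at r2c1, so r2c1=2.
Step 8. [r5c4∈{3}] r5c4's peers cover all but 3 ⇒ r5c4=3.
Step 9. [r5c5∈{2}] r5c5's peers cover all but 2. So r5c5=2.
Step 10. [r4c3∈{5}] r4c3 has the single candidate 5, so r4c3=5.
Step 11. [r3c1∈{3}] r3c1 is down to just 3. So r3c1=3.
Step 12. [r6c2∈{2}] r6c2 is down to just 2 ⇒ r6c2=2.
Step 13. [r1c4∈{5}] r1c4's peers cover all but 5, so r1c4=5.
Step 14. [r4c1∈{6}] r4c1 is down to just 6 ⇒ r4c1=6.
Step 15. [r2c6∈{3}] r2c6's peers cover all but 3. So r2c6=3.
Step 16. [r6c6∈{6}] only 6 remains possible at r6c6, so r6c6=6.
Step 17. [r1c1∈{4}] only 4 remains possible at r1c1 ⇒ r1c1=4.

Answer: 4 3 6 5 1 2 / 2 5 1 4 6 3 / 3 1 2 6 5 4 / 6 4 5 2 3 1 / 1 6 4 3 2 5 / 5 2 3 1 4 6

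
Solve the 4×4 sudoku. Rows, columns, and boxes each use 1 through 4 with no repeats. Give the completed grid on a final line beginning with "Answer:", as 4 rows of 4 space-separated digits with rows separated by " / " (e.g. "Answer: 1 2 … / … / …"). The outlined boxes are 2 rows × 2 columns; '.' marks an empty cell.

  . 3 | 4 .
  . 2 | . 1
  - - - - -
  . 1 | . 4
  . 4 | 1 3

Step 1. [r3c1∈{2,3}] r3c1 is the only open cell in row 3 admitting 3, so r3c1=3.
Step 2. [r2c1∈{4}] nothing but 4 survives at r2c1. So r2c1=4.
Step 3. [r3c3∈{2}] r3c3 has the single candidate 2, so r3c3=2.
Step 4. [r1c1∈{1}] only 1 remains possible at r1c1, so r1c1=1.
Step 5. [r2c3∈{3}] nothing but 3 survives at r2c3 ⇒ r2c3=3.
Step 6. [r1c4∈{2}] r1c4 is down to just 2. So r1c4=2.
Step 7. [r4c1∈{2}] r4c1 has the single candidate 2, so r4c1=2.

Answer: 1 3 4 2 / 4 2 3 1 / 3 1 2 4 / 2 4 1 3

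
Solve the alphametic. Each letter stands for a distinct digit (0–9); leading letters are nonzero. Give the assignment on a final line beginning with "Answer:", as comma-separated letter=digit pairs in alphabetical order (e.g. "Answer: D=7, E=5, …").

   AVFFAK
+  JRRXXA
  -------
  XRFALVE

Step 1. [col 1: K + A ≡ E (mod 10)] A=6 is one option consistent with column 1 (K + A ≡ E (mod 10), carry-in 0) — take it. So A=6.
Step 2. [col 1: K + A ≡ E (mod 10)] column 1 (K + A ≡ E (mod 10), carry-in 0) doesn't pin E yet; pick E=5 and continue. So E=5.
Step 3. [col 1: K + A ≡ E (mod 10)] in column 1 we have K+A≡E with carry-in 0; given A=6, E=5 and digits 5,6 already taken and all letters distinct, that pins K to 9. So K=9.
Step 4. [col 2: A + X ≡ V (mod 10)] no forcing yet in column 2 (carry-in 1); V=8 is free and consistent — try it, so V=8.
Step 5. [col 2: A + X ≡ V (mod 10)] from column 2 (A=6, V=8, carry-in 1, digits 5,6,8,9 already taken and all letters distinct): X must equal 1. So X=1.
Step 6. [col 3: F + X ≡ L (mod 10)] no forcing yet in column 3 (carry-in 0); L=3 is free and consistent — try it. So L=3.
Step 7. [col 3: F + X ≡ L (mod 10)] in column 3 we have F+X≡L with carry-in 0; given X=1, L=3 and digits 1,3,5,6,8,9 already taken and all letters distinct, that pins F to 2, so F=2.
Step 8. [col 4: F + R ≡ A (mod 10)] in column 4 we have F+R≡A with carry-in 0; given F=2, A=6 and digits 1,2,3,5,6,8,9 already taken and all letters distinct, that pins R to 4, so R=4.
Step 9. [col 6: A + J ≡ R (mod 10)] column 6: given A=6, R=4, carry-in 1, and digits 1,2,3,4,5,6,8,9 already taken and all letters distinct, A+J≡R (mod 10) forces J=7, so J=7.

Answer: A=6, E=5, F=2, J=7, K=9, L=3, R=4, V=8, X=1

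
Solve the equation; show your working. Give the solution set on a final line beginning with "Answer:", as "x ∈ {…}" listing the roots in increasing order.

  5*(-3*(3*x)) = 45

Step 1. [5*(-3*(3*x)) = 45] divide by the outer 5. So div: -3*(3*x) = 9.
Step 2. [-3*(3*x) = 9] LHS = -3·(…); ÷-3 both sides. So div: 3*x = -3.
Step 3. [3*x = -3] 3·(inner) — divide through by 3, so div: x = -1.

Answer: x ∈ {-1}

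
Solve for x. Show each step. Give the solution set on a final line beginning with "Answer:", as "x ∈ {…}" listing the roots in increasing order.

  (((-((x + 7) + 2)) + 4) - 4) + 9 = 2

Step 1. [(((-((x + 7) + 2)) + 4) - 4) + 9 = 2] subtract 9: x sits inside (… + 9), so sub: ((-((x + 7) + 2)) + 4) - 4 = -7.
Step 2. [((-((x + 7) + 2)) + 4) - 4 = -7] -4 is outermost — add 4 both sides, so sub: (-((x + 7) + 2)) + 4 = -3.
Step 3. [(-((x + 7) + 2)) + 4 = -3] the outer +4 inverts by subtracting 4. So sub: -((x + 7) + 2) = -7.
Step 4. [-((x + 7) + 2) = -7] leading − — multiply by −1. So neg: (x + 7) + 2 = 7.
Step 5. [(x + 7) + 2 = 7] subtract 2: x sits inside (… + 2). So sub: x + 7 = 5.
Step 6. [x + 7 = 5] peel the +7: subtract 7 from each side, so sub: x = -2.

Answer: x ∈ {-2}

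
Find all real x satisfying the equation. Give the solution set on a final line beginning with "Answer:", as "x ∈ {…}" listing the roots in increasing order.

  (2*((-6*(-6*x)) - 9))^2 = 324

Step 1. [(2*((-6*(-6*x)) - 9))^2 = 324] √ both sides: 324 ≥ 0 gives two branches. So sqrt: 2*((-6*(-6*x)) - 9) = 18 or -18.
Step 2. [2*((-6*(-6*x)) - 9) = 18 or -18] divide by the outer 2, so div: (-6*(-6*x)) - 9 = 9 or -9.
Step 3. [(-6*(-6*x)) - 9 = 9 or -9] peel the -9: add 9 from each side, so sub: -6*(-6*x) = 18 or 0.
Step 4. [-6*(-6*x) = 18 or 0] LHS = -6·(…); ÷-6 both sides, so div: -6*x = -3 or 0.
Step 5. [-6*x = -3 or 0] leading coefficient -6: divide by -6, so div: x = 1/2 or 0.

Answer: x ∈ {0, 1/2}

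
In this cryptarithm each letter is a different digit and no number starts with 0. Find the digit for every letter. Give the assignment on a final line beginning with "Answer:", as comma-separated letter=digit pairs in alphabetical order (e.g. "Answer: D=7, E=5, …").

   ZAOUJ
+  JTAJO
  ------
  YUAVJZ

Step 1. [col 1: J + O ≡ Z (mod 10)] O=5 is one option consistent with column 1 (J + O ≡ Z (mod 10), carry-in 0) — take it, so O=5.
Step 2. [Y] Y is the leading digit of a 6-digit sum of two 5-digit numbers; the final carry is exactly 1, so Y=1.
Step 3. [col 1: J + O ≡ Z (mod 10)] no forcing yet in column 1 (carry-in 0); J=2 is free and consistent — try it. So J=2.
Step 4. [col 1: J + O ≡ Z (mod 10)] column 1 reads J+O+carry(0)=Z with J=2, O=5; with digits 1,2,5 already taken and all letters distinct, the only value for Z is 7. So Z=7.
Step 5. [col 2: U + J ≡ J (mod 10)] column 2: given J=2, carry-in 0, and digits 1,2,5,7 already taken and all letters distinct, U+J≡J (mod 10) forces U=0 ⇒ U=0.
Step 6. [col 3: O + A ≡ V (mod 10)] V=3 is one option consistent with column 3 (O + A ≡ V (mod 10), carry-in 0) — take it ⇒ V=3.
Step 7. [col 3: O + A ≡ V (mod 10)] column 3: given O=5, V=3, carry-in 0, and digits 0,1,2,3,5,7 already taken and all letters distinct, O+A≡V (mod 10) forces A=8, so A=8.
Step 8. [col 4: A + T ≡ A (mod 10)] column 4: given A=8, carry-in 1, and digits 0,1,2,3,5,7,8 already taken and all letters distinct, A+T≡A (mod 10) forces T=9. So T=9.

Answer: A=8, J=2, O=5, T=9, U=0, V=3, Y=1, Z=7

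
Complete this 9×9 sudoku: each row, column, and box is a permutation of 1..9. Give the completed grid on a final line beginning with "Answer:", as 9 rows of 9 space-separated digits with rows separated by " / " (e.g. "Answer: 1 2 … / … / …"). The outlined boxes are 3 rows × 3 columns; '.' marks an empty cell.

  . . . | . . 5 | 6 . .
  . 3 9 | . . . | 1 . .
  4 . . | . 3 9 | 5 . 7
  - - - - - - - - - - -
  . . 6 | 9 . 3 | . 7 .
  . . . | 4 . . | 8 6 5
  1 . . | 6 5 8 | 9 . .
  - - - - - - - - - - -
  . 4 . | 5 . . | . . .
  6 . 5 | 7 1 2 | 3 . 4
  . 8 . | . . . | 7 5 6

Step 1. [r4c5∈{2}] r4c5 is down to just 2, so r4c5=2.
Step 2. [r5c5∈{7}] r5c5 has the single candidate 7. So r5c5=7.
Step 3. [r8c8∈{8,9}] row 8 places 8 nowhere but r8c8 ⇒ r8c8=8.
Step 4. [r3c8∈{2}] r3c8 is down to just 2. So r3c8=2.
Step 5. [r9c3∈{1,2,3}] r9c3 is the only open cell in row 9 admitting 1, so r9c3=1.
Step 6. [r9c1∈{2,3,9}] row 9 places 2 nowhere but r9c1, so r9c1=2.
Step 7. [r2c9∈{8}] only 8 remains possible at r2c9, so r2c9=8.
Step 8. [r2c8∈{4}] r2c8's peers cover all but 4 ⇒ r2c8=4.
Step 9. [r6c9∈{2,3}] box 6 places 2 nowhere but r6c9. So r6c9=2.
Step 10. [r7c5∈{6,8,9}] row 7 places 8 nowhere but r7c5. So r7c5=8.
Step 11. [r3c3∈{8}] r3c3's peers cover all but 8 ⇒ r3c3=8.
Step 12. [r1c1∈{7}] only 7 remains possible at r1c1, so r1c1=7.
Step 13. [r1c3∈{2}] r1c3's peers cover all but 2 ⇒ r1c3=2.
Step 14. [r5c3∈{3}] r5c3 has the single candidate 3, so r5c3=3.
Step 15. [r8c2∈{9}] r8c2's peers cover all but 9, so r8c2=9.
Step 16. [r1c2∈{1}] only 1 remains possible at r1c2. So r1c2=1.
Step 17. [r1c9∈{3,9}] col 9 places 3 nowhere but r1c9, so r1c9=3.
Step 18. [r7c9∈{1,9}] across col 9, 9 lands solely at r7c9, so r7c9=9.
Step 19. [r7c3∈{7}] r7c3 has the single candidate 7. So r7c3=7.
Step 20. [r9c6∈{4}] r9c6 has the single candidate 4. So r9c6=4.
Step 21. [r4c1∈{5,8}] in row 4, 8 fits only at r4c1, so r4c1=8.
Step 22. [r2c5∈{6}] nothing but 6 survives at r2c5 ⇒ r2c5=6.
Step 23. [r1c5∈{4}] r1c5 has the single candidate 4. So r1c5=4.
Step 24. [r4c9∈{1}] only 1 remains possible at r4c9, so r4c9=1.
Step 25. [r2c4∈{2}] r2c4's peers cover all but 2 ⇒ r2c4=2.
Step 26. [r2c1∈{5}] r2c1 has the single candidate 5, so r2c1=5.
Step 27. [r7c8∈{1}] r7c8's peers cover all but 1. So r7c8=1.
Step 28. [r7c7∈{2}] only 2 remains possible at r7c7 ⇒ r7c7=2.
Step 29. [r5c6∈{1}] r5c6 is down to just 1, so r5c6=1.
Step 30. [r6c3∈{4}] nothing but 4 survives at r6c3 ⇒ r6c3=4.
Step 31. [r7c6∈{6}] only 6 remains possible at r7c6 ⇒ r7c6=6.
Step 32. [r3c4∈{1}] nothing but 1 survives at r3c4, so r3c4=1.
Step 33. [r3c2∈{6}] r3c2's peers cover all but 6. So r3c2=6.
Step 34. [r1c8∈{9}] r1c8 is down to just 9. So r1c8=9.
Step 35. [r2c6∈{7}] r2c6 is down to just 7. So r2c6=7.
Step 36. [r9c5∈{9}] r9c5's peers cover all but 9. So r9c5=9.
Step 37. [r5c1∈{9}] r5c1 has the single candidate 9. So r5c1=9.
Step 38. [r1c4∈{8}] r1c4 is down to just 8. So r1c4=8.
Step 39. [r6c2∈{7}] r6c2 has the single candidate 7, so r6c2=7.
Step 40. [r9c4∈{3}] r9c4's peers cover all but 3. So r9c4=3.
Step 41. [r4c2∈{5}] only 5 remains possible at r4c2, so r4c2=5.
Step 42. [r6c8∈{3}] r6c8 is down to just 3. So r6c8=3.
Step 43. [r7c1∈{3}] nothing but 3 survives at r7c1. So r7c1=3.
Step 44. [r5c2∈{2}] r5c2 has the single candidate 2, so r5c2=2.
Step 45. [r4c7∈{4}] r4c7's peers cover all but 4. So r4c7=4.

Answer: 7 1 2 8 4 5 6 9 3 / 5 3 9 2 6 7 1 4 8 / 4 6 8 1 3 9 5 2 7 / 8 5 6 9 2 3 4 7 1 / 9 2 3 4 7 1 8 6 5 / 1 7 4 6 5 8 9 3 2 / 3 4 7 5 8 6 2 1 9 / 6 9 5 7 1 2 3 8 4 / 2 8 1 3 9 4 7 5 6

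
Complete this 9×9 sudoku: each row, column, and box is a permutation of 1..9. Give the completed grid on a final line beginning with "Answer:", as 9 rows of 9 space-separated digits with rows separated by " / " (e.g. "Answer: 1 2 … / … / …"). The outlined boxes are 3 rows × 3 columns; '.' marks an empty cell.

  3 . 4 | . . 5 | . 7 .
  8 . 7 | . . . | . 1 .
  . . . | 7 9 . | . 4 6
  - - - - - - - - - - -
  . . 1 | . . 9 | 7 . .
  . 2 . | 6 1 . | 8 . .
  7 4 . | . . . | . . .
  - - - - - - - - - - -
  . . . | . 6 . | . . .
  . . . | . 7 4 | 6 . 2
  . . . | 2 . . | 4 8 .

Step 1. [r3c6∈{1,2,3,8}] r3c6 is the only open cell in row 3 admitting 8 ⇒ r3c6=8.
Step 2. [r3c7∈{2,3,5}] 3 has one home in row 3: r3c7, so r3c7=3.
Step 3. [r1c2∈{1,6,9}] 6 has one home in row 1: r1c2, so r1c2=6.
Step 4. [r2c2∈{5,9}] 9 has one home in box 1: r2c2 ⇒ r2c2=9.
Step 5. [r2c9∈{5}] r2c9 has the single candidate 5 ⇒ r2c9=5.
Step 6. [r1c5∈{2}] r1c5 has the single candidate 2 ⇒ r1c5=2.
Step 7. [r4c8∈{2,3,5,6}] r4c8 is the only open cell in row 4 admitting 2. So r4c8=2.
Step 8. [r7c1∈{1,2,4,5,9}] across row 7, 4 lands solely at r7c1 ⇒ r7c1=4.
Step 9. [r7c3∈{2,3,5,8,9}] in row 7, 2 fits only at r7c3 ⇒ r7c3=2.
Step 10. [r3c3∈{5}] r3c3's peers cover all but 5. So r3c3=5.
Step 11. [r3c2∈{1}] nothing but 1 survives at r3c2, so r3c2=1.
Step 12. [r6c8∈{3,5,6,9}] 6 has one home in col 8: r6c8, so r6c8=6.
Step 13. [r5c9∈{3,4,9}] r5c9 is the only open cell in row 5 admitting 4 ⇒ r5c9=4.
Step 14. [r4c9∈{3}] r4c9 has the single candidate 3 ⇒ r4c9=3.
Step 15. [r9c3∈{3,6,9}] 6 has one home in col 3: r9c3 ⇒ r9c3=6.
Step 16. [r1c7∈{9}] nothing but 9 survives at r1c7 ⇒ r1c7=9.
Step 17. [r1c4∈{1}] only 1 remains possible at r1c4 ⇒ r1c4=1.
Step 18. [r8c1∈{1,5,9}] 1 has one home in row 8: r8c1, so r8c1=1.
Step 19. [r8c3∈{3,8,9}] within box 4, every 3-candidate lies in col 3 ⇒ r8c3≠3.
Step 20. [r4c1∈{5,6}] col 1 has a naked pair {5,9} at r5c1 and r9c1. So r4c1≠5.
Step 21. [r6c4∈{3,5,8}] 8 in box 8 is pinned to col 4 ⇒ r6c4≠8.
Step 22. [r6c6∈{2,3}] across row 6, 2 lands solely at r6c6. So r6c6=2.
Step 23. [r8c4∈{3,5,8,9}] the pair r7c6,r9c6 in box 8 locks {1,3} between them. So r8c4≠3.
Step 24. [r5c6∈{3,7}] r5c6 is the only open cell in row 5 admitting 7. So r5c6=7.
Step 25. [r5c3∈{3,9}] row 5 places 3 nowhere but r5c3 ⇒ r5c3=3.
Step 26. [r4c4∈{4,5,8}] 8 in box 8 is pinned to col 4, so r4c4≠8.
Step 27. [r9c5∈{3,5}] the pair r7c6,r9c6 in box 8 locks {1,3} between them ⇒ r9c5≠3.
Step 28. [r9c5∈{5}] only 5 remains possible at r9c5 ⇒ r9c5=5.
Step 29. [r5c1∈{5,9}] in col 1, 5 fits only at r5c1, so r5c1=5.
Step 30. [r4c2∈{8}] r4c2 has the single candidate 8. So r4c2=8.
Step 31. [r5c8∈{9}] r5c8's peers cover all but 9, so r5c8=9.
Step 32. [r7c4∈{3,8,9}] in row 7, 8 fits only at r7c4. So r7c4=8.
Step 33. [r7c9∈{1,7,9}] r7c9 is the only open cell in row 7 admitting 9. So r7c9=9.
Step 34. [r6c7∈{1,5}] in box 6, 5 fits only at r6c7, so r6c7=5.
Step 35. [r7c2∈{3,5,7}] r7c2 is the only open cell in row 7 admitting 7, so r7c2=7.
Step 36. [r4c5∈{4}] r4c5 has the single candidate 4, so r4c5=4.
Step 37. [r2c5∈{3}] only 3 remains possible at r2c5, so r2c5=3.
Step 38. [r9c2∈{3}] r9c2 is down to just 3, so r9c2=3.
Step 39. [r7c6∈{1,3}] col 6 places 3 nowhere but r7c6 ⇒ r7c6=3.
Step 40. [r9c1∈{9}] r9c1 has the single candidate 9. So r9c1=9.
Step 41. [r9c9∈{1,7}] 7 has one home in row 9: r9c9 ⇒ r9c9=7.
Step 42. [r8c2∈{5}] nothing but 5 survives at r8c2, so r8c2=5.
Step 43. [r8c4∈{9}] r8c4 is down to just 9, so r8c4=9.
Step 44. [r6c9∈{1}] only 1 remains possible at r6c9. So r6c9=1.
Step 45. [r3c1∈{2}] r3c1's peers cover all but 2, so r3c1=2.
Step 46. [r8c8∈{3}] r8c8 has the single candidate 3 ⇒ r8c8=3.
Step 47. [r7c8∈{5}] r7c8 has the single candidate 5, so r7c8=5.
Step 48. [r2c6∈{6}] r2c6 has the single candidate 6 ⇒ r2c6=6.
Step 49. [r4c1∈{6}] only 6 remains possible at r4c1 ⇒ r4c1=6.
Step 50. [r7c7∈{1}] r7c7's peers cover all but 1 ⇒ r7c7=1.
Step 51. [r8c3∈{8}] r8c3's peers cover all but 8, so r8c3=8.
Step 52. [r4c4∈{5}] only 5 remains possible at r4c4, so r4c4=5.
Step 53. [r6c5∈{8}] r6c5's peers cover all but 8 ⇒ r6c5=8.
Step 54. [r6c4∈{3}] r6c4 is down to just 3, so r6c4=3.
Step 55. [r9c6∈{1}] only 1 remains possible at r9c6 ⇒ r9c6=1.
Step 56. [r6c3∈{9}] nothing but 9 survives at r6c3, so r6c3=9.
Step 57. [r1c9∈{8}] r1c9 has the single candidate 8, so r1c9=8.
Step 58. [r2c4∈{4}] only 4 remains possible at r2c4. So r2c4=4.
Step 59. [r2c7∈{2}] r2c7 has the single candidate 2 ⇒ r2c7=2.

Answer: 3 6 4 1 2 5 9 7 8 / 8 9 7 4 3 6 2 1 5 / 2 1 5 7 9 8 3 4 6 / 6 8 1 5 4 9 7 2 3 / 5 2 3 6 1 7 8 9 4 / 7 4 9 3 8 2 5 6 1 / 4 7 2 8 6 3 1 5 9 / 1 5 8 9 7 4 6 3 2 / 9 3 6 2 5 1 4 8 7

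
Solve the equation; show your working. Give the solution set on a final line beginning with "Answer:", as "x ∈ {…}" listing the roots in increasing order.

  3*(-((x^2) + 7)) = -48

Step 1. [3*(-((x^2) + 7)) = -48] leading coefficient 3: divide by 3 ⇒ div: -((x^2) + 7) = -16.
Step 2. [-((x^2) + 7) = -16] flip signs both sides. So neg: (x^2) + 7 = 16.
Step 3. [(x^2) + 7 = 16] subtract 7: x sits inside (… + 7) ⇒ sub: x^2 = 9.
Step 4. [x^2 = 9] LHS squared, RHS 9 ≥ 0: apply √ (±) ⇒ sqrt: x = 3 or -3.

Answer: x ∈ {-3, 3}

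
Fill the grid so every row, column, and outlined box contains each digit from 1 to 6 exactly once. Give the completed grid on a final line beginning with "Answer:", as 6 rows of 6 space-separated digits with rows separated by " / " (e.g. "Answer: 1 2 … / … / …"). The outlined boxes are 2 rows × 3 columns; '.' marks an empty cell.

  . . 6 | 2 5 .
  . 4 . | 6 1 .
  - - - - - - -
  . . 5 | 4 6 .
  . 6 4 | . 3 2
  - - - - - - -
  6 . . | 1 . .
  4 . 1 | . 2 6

Step 1. [r5c6∈{3,4,5}] 5 has one home in col 6: r5c6. So r5c6=5.
Step 2. [r2c6∈{3}] r2c6 is down to just 3 ⇒ r2c6=3.
Step 3. [r4c1∈{1}] nothing but 1 survives at r4c1. So r4c1=1.
Step 4. [r5c3∈{2,3}] r5c3 is the only open cell in col 3 admitting 3. So r5c3=3.
Step 5. [r1c1∈{3}] r1c1's peers cover all but 3. So r1c1=3.
Step 6. [r3c1∈{2}] only 2 remains possible at r3c1 ⇒ r3c1=2.
Step 7. [r4c4∈{5}] r4c4's peers cover all but 5. So r4c4=5.
Step 8. [r6c2∈{5}] nothing but 5 survives at r6c2. So r6c2=5.
Step 9. [r5c5∈{4}] r5c5 is down to just 4 ⇒ r5c5=4.
Step 10. [r6c4∈{3}] r6c4's peers cover all but 3, so r6c4=3.
Step 11. [r1c6∈{4}] r1c6's peers cover all but 4. So r1c6=4.
Step 12. [r3c2∈{3}] nothing but 3 survives at r3c2. So r3c2=3.
Step 13. [r5c2∈{2}] r5c2's peers cover all but 2 ⇒ r5c2=2.
Step 14. [r3c6∈{1}] r3c6 has the single candidate 1, so r3c6=1.
Step 15. [r2c1∈{5}] r2c1 is down to just 5, so r2c1=5.
Step 16. [r1c2∈{1}] r1c2 has the single candidate 1. So r1c2=1.
Step 17. [r2c3∈{2}] r2c3 has the single candidate 2. So r2c3=2.

Answer: 3 1 6 2 5 4 / 5 4 2 6 1 3 / 2 3 5 4 6 1 / 1 6 4 5 3 2 / 6 2 3 1 4 5 / 4 5 1 3 2 6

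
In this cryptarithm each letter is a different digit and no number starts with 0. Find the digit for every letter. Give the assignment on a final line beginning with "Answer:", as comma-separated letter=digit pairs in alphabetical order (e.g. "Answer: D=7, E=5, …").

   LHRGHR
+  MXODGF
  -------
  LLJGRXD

Step 1. [col 1: R + F ≡ D (mod 10)] column 1 (R + F ≡ D (mod 10), carry-in 0) doesn't pin F yet; pick F=5 and continue ⇒ F=5.
Step 2. [col 1: R + F ≡ D (mod 10)] column 1 (R + F ≡ D (mod 10), carry-in 0) doesn't pin D yet; pick D=3 and continue ⇒ D=3.
Step 3. [col 1: R + F ≡ D (mod 10)] column 1 reads R+F+carry(0)=D with F=5, D=3; with digits 3,5 already taken and all letters distinct, the only value for R is 8, so R=8.
Step 4. [L] adding two 6-digit numbers gives at most 6+1 digits, and here it does — L is that final carry and must be 1, so L=1.
Step 5. [col 2: H + G ≡ X (mod 10)] H=7 is one option consistent with column 2 (H + G ≡ X (mod 10), carry-in 1) — take it, so H=7.
Step 6. [col 2: H + G ≡ X (mod 10)] no forcing yet in column 2 (carry-in 1); X=2 is free and consistent — try it ⇒ X=2.
Step 7. [col 2: H + G ≡ X (mod 10)] in column 2 we have H+G≡X with carry-in 1; given H=7, X=2 and digits 1,2,3,5,7,8 already taken and all letters distinct, that pins G to 4, so G=4.
Step 8. [col 4: R + O ≡ G (mod 10)] column 4 reads R+O+carry(0)=G with R=8, G=4; with digits 1,2,3,4,5,7,8 already taken and all letters distinct, the only value for O is 6 ⇒ O=6.
Step 9. [col 5: H + X ≡ J (mod 10)] in column 5 we have H+X≡J with carry-in 1; given H=7, X=2 and digits 1,2,3,4,5,6,7,8 already taken and all letters distinct, that pins J to 0. So J=0.
Step 10. [col 6: L + M ≡ L (mod 10)] column 6: given L=1, carry-in 1, and digits 0,1,2,3,4,5,6,7,8 already taken and all letters distinct, L+M≡L (mod 10) forces M=9 ⇒ M=9.

Answer: D=3, F=5, G=4, H=7, J=0, L=1, M=9, O=6, R=8, X=2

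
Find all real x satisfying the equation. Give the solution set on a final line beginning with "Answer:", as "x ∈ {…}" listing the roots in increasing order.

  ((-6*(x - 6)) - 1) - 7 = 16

Step 1. [((-6*(x - 6)) - 1) - 7 = 16] the outer -7 inverts by adding 7 ⇒ sub: (-6*(x - 6)) - 1 = 23.
Step 2. [(-6*(x - 6)) - 1 = 23] -1 is outermost — add 1 both sides ⇒ sub: -6*(x - 6) = 24.
Step 3. [-6*(x - 6) = 24] -6 out front; divide by -6 ⇒ div: x - 6 = -4.
Step 4. [x - 6 = -4] add 6: x sits inside (… - 6) ⇒ sub: x = 2.

Answer: x ∈ {2}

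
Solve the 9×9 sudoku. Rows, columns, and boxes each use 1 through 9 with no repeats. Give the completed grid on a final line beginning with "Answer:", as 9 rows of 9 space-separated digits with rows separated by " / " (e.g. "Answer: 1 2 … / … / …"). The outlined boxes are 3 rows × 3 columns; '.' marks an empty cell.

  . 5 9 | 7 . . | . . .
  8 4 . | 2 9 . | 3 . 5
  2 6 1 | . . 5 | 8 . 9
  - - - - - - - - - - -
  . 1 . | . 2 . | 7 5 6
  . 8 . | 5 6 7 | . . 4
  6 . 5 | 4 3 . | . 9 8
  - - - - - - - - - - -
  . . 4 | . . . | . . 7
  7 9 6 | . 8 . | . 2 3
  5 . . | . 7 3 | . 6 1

Step 1. [r6c6∈{1}] only 1 remains possible at r6c6, so r6c6=1.
Step 2. [r1c7∈{1,2,4,6}] 6 has one home in col 7: r1c7. So r1c7=6.
Step 3. [r9c4∈{9}] r9c4's peers cover all but 9, so r9c4=9.
Step 4. [r7c1∈{1,3}] col 1 places 1 nowhere but r7c1. So r7c1=1.
Step 5. [r9c2∈{2}] only 2 remains possible at r9c2 ⇒ r9c2=2.
Step 6. [r4c3∈{3}] r4c3 has the single candidate 3, so r4c3=3.
Step 7. [r2c8∈{1,7}] across row 2, 1 lands solely at r2c8 ⇒ r2c8=1.
Step 8. [r1c8∈{4}] r1c8 is down to just 4, so r1c8=4.
Step 9. [r8c7∈{4,5}] 5 has one home in row 8: r8c7 ⇒ r8c7=5.
Step 10. [r4c6∈{8,9}] in col 6, 9 fits only at r4c6. So r4c6=9.
Step 11. [r6c7∈{2}] r6c7 is down to just 2. So r6c7=2.
Step 12. [r7c4∈{6}] r7c4's peers cover all but 6. So r7c4=6.
Step 13. [r7c5∈{5}] r7c5's peers cover all but 5 ⇒ r7c5=5.
Step 14. [r3c8∈{7}] r3c8 has the single candidate 7 ⇒ r3c8=7.
Step 15. [r3c5∈{4}] only 4 remains possible at r3c5. So r3c5=4.
Step 16. [r5c8∈{3}] r5c8 has the single candidate 3. So r5c8=3.
Step 17. [r7c7∈{9}] only 9 remains possible at r7c7, so r7c7=9.
Step 18. [r7c2∈{3}] r7c2 is down to just 3 ⇒ r7c2=3.
Step 19. [r5c7∈{1}] r5c7 has the single candidate 1 ⇒ r5c7=1.
Step 20. [r9c3∈{8}] r9c3 is down to just 8 ⇒ r9c3=8.
Step 21. [r5c1∈{9}] nothing but 9 survives at r5c1, so r5c1=9.
Step 22. [r8c6∈{4}] r8c6's peers cover all but 4, so r8c6=4.
Step 23. [r8c4∈{1}] r8c4 has the single candidate 1, so r8c4=1.
Step 24. [r1c5∈{1}] r1c5's peers cover all but 1 ⇒ r1c5=1.
Step 25. [r2c6∈{6}] r2c6's peers cover all but 6, so r2c6=6.
Step 26. [r1c1∈{3}] only 3 remains possible at r1c1 ⇒ r1c1=3.
Step 27. [r9c7∈{4}] r9c7's peers cover all but 4. So r9c7=4.
Step 28. [r1c9∈{2}] only 2 remains possible at r1c9 ⇒ r1c9=2.
Step 29. [r5c3∈{2}] only 2 remains possible at r5c3, so r5c3=2.
Step 30. [r1c6∈{8}] only 8 remains possible at r1c6, so r1c6=8.
Step 31. [r4c4∈{8}] r4c4 has the single candidate 8, so r4c4=8.
Step 32. [r6c2∈{7}] only 7 remains possible at r6c2. So r6c2=7.
Step 33. [r7c8∈{8}] r7c8 is down to just 8, so r7c8=8.
Step 34. [r3c4∈{3}] r3c4 is down to just 3 ⇒ r3c4=3.
Step 35. [r2c3∈{7}] only 7 remains possible at r2c3 ⇒ r2c3=7.
Step 36. [r7c6∈{2}] r7c6 is down to just 2 ⇒ r7c6=2.
Step 37. [r4c1∈{4}] r4c1 is down to just 4 ⇒ r4c1=4.

Answer: 3 5 9 7 1 8 6 4 2 / 8 4 7 2 9 6 3 1 5 / 2 6 1 3 4 5 8 7 9 / 4 1 3 8 2 9 7 5 6 / 9 8 2 5 6 7 1 3 4 / 6 7 5 4 3 1 2 9 8 / 1 3 4 6 5 2 9 8 7 / 7 9 6 1 8 4 5 2 3 / 5 2 8 9 7 3 4 6 1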